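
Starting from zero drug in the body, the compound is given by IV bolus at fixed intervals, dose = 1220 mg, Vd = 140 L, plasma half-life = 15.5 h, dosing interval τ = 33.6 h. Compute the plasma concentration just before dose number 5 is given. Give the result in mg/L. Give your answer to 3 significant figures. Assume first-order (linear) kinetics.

C₀ per dose = Dose / Vd = 1220 / 140 = 8.714 mg/L
k = ln2 / t½ = 0.693147 / 15.5 = 0.04472 h⁻¹
Fraction remaining after one interval: r = e^(−kτ) = e^(−0.04472 × 33.6) = 0.2226
Before dose 5, 4 doses have been given (aged 1τ, 2τ, 3τ, 4τ).
C_trough = C₀ × (r + r² + … + r^4) = C₀ × r(1−r^4)/(1−r)
        = 8.714 × 0.2226 × (1 − 0.002455) / (1 − 0.2226) = 2.489 mg/L

2.49 mg/L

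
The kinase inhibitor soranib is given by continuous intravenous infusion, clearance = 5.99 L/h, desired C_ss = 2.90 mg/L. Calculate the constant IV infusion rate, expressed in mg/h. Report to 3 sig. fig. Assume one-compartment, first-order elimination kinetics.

At steady state, infusion rate R₀ = Css × CL = 2.90 × 5.990 = 17.37 mg/h

17.4 mg/h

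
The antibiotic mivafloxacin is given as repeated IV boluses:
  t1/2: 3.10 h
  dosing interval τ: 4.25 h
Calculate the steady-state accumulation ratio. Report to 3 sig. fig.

k = ln2 / t½ = 0.693147 / 3.10 = 0.2236 h⁻¹
e^(−kτ) = e^(−0.2236 × 4.25) = 0.3866
Accumulation ratio R = 1 / (1 − e^(−kτ)) = 1 / (1 − 0.3866) = 1.630

1.63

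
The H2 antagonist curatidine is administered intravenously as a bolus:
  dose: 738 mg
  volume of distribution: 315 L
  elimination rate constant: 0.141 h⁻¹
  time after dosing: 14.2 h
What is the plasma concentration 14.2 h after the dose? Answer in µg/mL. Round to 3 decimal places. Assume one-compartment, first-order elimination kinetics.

0.316 µg/mL

C₀ = Dose / Vd = 738.0 / 315 = 2.343 mg/L
C = C₀ · e^(−k·t) = 2.343 × e^(−0.1410 × 14.2)
  = 2.343 × 0.1350 = 0.3163 mg/L
(0.3163 mg/L = 0.3163 µg/mL)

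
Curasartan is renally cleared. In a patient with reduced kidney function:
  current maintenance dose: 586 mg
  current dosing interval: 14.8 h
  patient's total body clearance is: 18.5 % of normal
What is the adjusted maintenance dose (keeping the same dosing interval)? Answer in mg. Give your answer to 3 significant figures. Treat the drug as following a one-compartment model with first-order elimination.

108 mg

To keep the same average steady-state level, dosing rate must scale with clearance.
CL ratio = 18.5 / 100 = 0.1850
New dose (same interval) = 586 × 0.1850 = 108.4 mg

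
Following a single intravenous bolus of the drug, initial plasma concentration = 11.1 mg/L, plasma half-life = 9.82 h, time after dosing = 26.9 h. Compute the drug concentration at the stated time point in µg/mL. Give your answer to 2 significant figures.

k = ln2 / t½ = 0.693147 / 9.82 = 0.07059 h⁻¹
C = C₀ · e^(−k·t) = 11.10 × e^(−0.07059 × 26.9)
  = 11.10 × 0.1497 = 1.662 mg/L
(1.662 mg/L = 1.662 µg/mL)

1.7 µg/mL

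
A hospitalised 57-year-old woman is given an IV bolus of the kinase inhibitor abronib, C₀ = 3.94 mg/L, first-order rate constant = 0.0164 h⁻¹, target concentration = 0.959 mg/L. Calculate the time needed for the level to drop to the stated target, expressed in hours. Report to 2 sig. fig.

86 h

t = ln(C₀ / C) / k = ln(3.940 / 0.959) / 0.01640
  = ln(4.108) / 0.01640 = 1.413 / 0.01640 = 86.16 h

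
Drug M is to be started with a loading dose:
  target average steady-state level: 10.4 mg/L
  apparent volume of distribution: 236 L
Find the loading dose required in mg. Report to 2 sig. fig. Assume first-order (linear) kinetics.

LD = Css × Vd = 10.4 × 236 = 2454 mg

2500 mg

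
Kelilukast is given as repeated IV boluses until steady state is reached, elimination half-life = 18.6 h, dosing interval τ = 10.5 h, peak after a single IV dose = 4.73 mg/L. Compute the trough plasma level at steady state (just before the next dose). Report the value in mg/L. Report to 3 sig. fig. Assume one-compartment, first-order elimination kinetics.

k = ln2 / t½ = 0.693147 / 18.6 = 0.03727 h⁻¹
e^(−kτ) = e^(−0.03727 × 10.5) = 0.6762
Accumulation ratio R = 1 / (1 − e^(−kτ)) = 1 / (1 − 0.6762) = 3.088
Steady-state trough = C₀ × R × e^(−kτ) = 4.73 × 3.088 × 0.6762 = 9.877 mg/L

9.88 mg/L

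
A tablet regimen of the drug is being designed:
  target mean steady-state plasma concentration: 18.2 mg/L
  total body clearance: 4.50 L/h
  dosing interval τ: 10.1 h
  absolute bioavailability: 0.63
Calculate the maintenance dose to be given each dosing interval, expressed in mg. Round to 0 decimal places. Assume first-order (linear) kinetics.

1313 mg

At steady state, F × (Dose/τ) = Css × CL.
Dose = Css × CL × τ / F = 18.2 × 4.500 × 10.1 / 0.63 = 1313 mg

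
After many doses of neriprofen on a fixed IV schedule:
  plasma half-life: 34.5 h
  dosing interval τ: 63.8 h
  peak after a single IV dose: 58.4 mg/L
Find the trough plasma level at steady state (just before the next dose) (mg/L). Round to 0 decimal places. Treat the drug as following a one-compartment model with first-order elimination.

k = ln2 / t½ = 0.693147 / 34.5 = 0.02009 h⁻¹
e^(−kτ) = e^(−0.02009 × 63.8) = 0.2776
Accumulation ratio R = 1 / (1 − e^(−kτ)) = 1 / (1 − 0.2776) = 1.384
Steady-state trough = C₀ × R × e^(−kτ) = 58.4 × 1.384 × 0.2776 = 22.44 mg/L

22 mg/L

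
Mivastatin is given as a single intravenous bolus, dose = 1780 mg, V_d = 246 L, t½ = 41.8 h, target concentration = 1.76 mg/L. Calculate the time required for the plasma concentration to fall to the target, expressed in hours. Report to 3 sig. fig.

C₀ = Dose / Vd = 1780 / 246 = 7.236 mg/L
k = ln2 / t½ = 0.693147 / 41.8 = 0.01658 h⁻¹
t = ln(C₀ / C) / k = ln(7.236 / 1.76) / 0.01658
  = ln(4.111) / 0.01658 = 1.414 / 0.01658 = 85.28 h

85.3 h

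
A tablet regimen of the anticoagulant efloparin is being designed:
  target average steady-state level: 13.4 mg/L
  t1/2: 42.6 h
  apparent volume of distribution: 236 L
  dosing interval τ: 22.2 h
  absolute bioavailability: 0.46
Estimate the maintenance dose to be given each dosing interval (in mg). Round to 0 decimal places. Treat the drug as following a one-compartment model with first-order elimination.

k = ln2 / t½ = 0.693147 / 42.6 = 0.01627 h⁻¹
CL = k × Vd = 0.01627 × 236 = 3.840 L/h
At steady state, F × (Dose/τ) = Css × CL.
Dose = Css × CL × τ / F = 13.4 × 3.840 × 22.2 / 0.46 = 2483 mg

2483 mg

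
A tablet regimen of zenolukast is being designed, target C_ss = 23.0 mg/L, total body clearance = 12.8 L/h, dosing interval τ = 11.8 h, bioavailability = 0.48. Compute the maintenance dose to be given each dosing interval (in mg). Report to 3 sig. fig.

7240 mg

At steady state, F × (Dose/τ) = Css × CL.
Dose = Css × CL × τ / F = 23.0 × 12.80 × 11.8 / 0.48 = 7237 mg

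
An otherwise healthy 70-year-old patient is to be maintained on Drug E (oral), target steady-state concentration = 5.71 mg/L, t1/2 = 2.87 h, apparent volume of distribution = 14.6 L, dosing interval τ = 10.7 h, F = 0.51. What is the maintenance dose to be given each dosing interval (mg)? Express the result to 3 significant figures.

k = ln2 / t½ = 0.693147 / 2.87 = 0.2415 h⁻¹
CL = k × Vd = 0.2415 × 14.6 = 3.526 L/h
At steady state, F × (Dose/τ) = Css × CL.
Dose = Css × CL × τ / F = 5.71 × 3.526 × 10.7 / 0.51 = 422.4 mg

422 mg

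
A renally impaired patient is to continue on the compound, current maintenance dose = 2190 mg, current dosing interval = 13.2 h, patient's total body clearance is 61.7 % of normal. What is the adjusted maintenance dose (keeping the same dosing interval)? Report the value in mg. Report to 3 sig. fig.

To keep the same average steady-state level, dosing rate must scale with clearance.
CL ratio = 61.7 / 100 = 0.6170
New dose (same interval) = 2190 × 0.6170 = 1351 mg

1350 mg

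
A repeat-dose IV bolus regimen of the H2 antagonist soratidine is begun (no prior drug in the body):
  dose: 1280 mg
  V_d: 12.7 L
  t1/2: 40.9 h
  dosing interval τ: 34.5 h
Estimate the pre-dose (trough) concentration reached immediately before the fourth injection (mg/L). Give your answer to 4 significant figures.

104.9 mg/L

C₀ per dose = Dose / Vd = 1280 / 12.7 = 100.8 mg/L
k = ln2 / t½ = 0.693147 / 40.9 = 0.01695 h⁻¹
Fraction remaining after one interval: r = e^(−kτ) = e^(−0.01695 × 34.5) = 0.5572
Before dose 4, 3 doses have been given (aged 1τ, 2τ, 3τ).
C_trough = C₀ × (r + r² + … + r^3) = C₀ × r(1−r^3)/(1−r)
        = 100.8 × 0.5572 × (1 − 0.1730) / (1 − 0.5572) = 104.9 mg/L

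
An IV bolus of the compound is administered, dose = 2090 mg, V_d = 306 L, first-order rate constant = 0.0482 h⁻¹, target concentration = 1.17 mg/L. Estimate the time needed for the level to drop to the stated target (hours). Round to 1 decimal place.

C₀ = Dose / Vd = 2090 / 306 = 6.830 mg/L
t = ln(C₀ / C) / k = ln(6.830 / 1.17) / 0.04820
  = ln(5.838) / 0.04820 = 1.764 / 0.04820 = 36.60 h

36.6 h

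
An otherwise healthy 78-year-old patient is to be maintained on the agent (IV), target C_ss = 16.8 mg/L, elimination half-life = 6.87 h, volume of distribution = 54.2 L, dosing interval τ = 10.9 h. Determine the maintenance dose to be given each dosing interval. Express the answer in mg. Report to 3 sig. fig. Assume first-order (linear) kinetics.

1000 mg

k = ln2 / t½ = 0.693147 / 6.87 = 0.1009 h⁻¹
CL = k × Vd = 0.1009 × 54.2 = 5.469 L/h
At steady state, Dose/τ = Css × CL.
Dose = Css × CL × τ = 16.8 × 5.469 × 10.9 = 1001 mg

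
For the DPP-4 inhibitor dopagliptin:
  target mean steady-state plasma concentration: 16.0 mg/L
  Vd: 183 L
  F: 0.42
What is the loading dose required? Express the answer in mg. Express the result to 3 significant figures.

6970 mg

LD = Css × Vd / F = 16.0 × 183 / 0.42 = 6971 mg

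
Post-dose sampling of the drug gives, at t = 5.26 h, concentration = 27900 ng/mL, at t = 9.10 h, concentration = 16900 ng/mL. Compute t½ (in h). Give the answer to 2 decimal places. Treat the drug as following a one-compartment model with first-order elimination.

k = ln(C₁/C₂) / (t₂ − t₁) = ln(27900/16900) / (9.10 − 5.26)
  = 0.5013 / 3.840 = 0.1305 h⁻¹
t½ = ln2 / k = 0.693147 / 0.1305 = 5.311 h

5.31 h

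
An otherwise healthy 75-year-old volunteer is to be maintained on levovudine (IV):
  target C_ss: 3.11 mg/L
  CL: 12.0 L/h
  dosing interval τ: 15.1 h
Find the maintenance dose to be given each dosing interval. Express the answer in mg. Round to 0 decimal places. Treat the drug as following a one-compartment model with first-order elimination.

At steady state, Dose/τ = Css × CL.
Dose = Css × CL × τ = 3.11 × 12.00 × 15.1 = 563.5 mg

564 mg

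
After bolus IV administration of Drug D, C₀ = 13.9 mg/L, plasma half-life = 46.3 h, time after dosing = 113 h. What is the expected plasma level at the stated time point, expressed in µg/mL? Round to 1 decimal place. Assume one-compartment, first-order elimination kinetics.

2.6 µg/mL

k = ln2 / t½ = 0.693147 / 46.3 = 0.01497 h⁻¹
C = C₀ · e^(−k·t) = 13.90 × e^(−0.01497 × 113)
  = 13.90 × 0.1842 = 2.560 mg/L
(2.560 mg/L = 2.560 µg/mL)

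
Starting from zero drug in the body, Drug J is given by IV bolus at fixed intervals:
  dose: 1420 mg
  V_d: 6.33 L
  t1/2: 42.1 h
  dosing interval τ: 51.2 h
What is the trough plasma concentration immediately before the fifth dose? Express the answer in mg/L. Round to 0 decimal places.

164 mg/L

C₀ per dose = Dose / Vd = 1420 / 6.33 = 224.3 mg/L
k = ln2 / t½ = 0.693147 / 42.1 = 0.01646 h⁻¹
Fraction remaining after one interval: r = e^(−kτ) = e^(−0.01646 × 51.2) = 0.4305
Before dose 5, 4 doses have been given (aged 1τ, 2τ, 3τ, 4τ).
C_trough = C₀ × (r + r² + … + r^4) = C₀ × r(1−r^4)/(1−r)
        = 224.3 × 0.4305 × (1 − 0.03435) / (1 − 0.4305) = 163.7 mg/L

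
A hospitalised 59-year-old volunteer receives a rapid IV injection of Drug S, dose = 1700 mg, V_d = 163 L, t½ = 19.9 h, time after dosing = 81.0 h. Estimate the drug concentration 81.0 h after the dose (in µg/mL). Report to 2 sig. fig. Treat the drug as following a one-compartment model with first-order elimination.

0.62 µg/mL

C₀ = Dose / Vd = 1700 / 163 = 10.43 mg/L
k = ln2 / t½ = 0.693147 / 19.9 = 0.03483 h⁻¹
C = C₀ · e^(−k·t) = 10.43 × e^(−0.03483 × 81.0)
  = 10.43 × 0.05953 = 0.6209 mg/L
(0.6209 mg/L = 0.6209 µg/mL)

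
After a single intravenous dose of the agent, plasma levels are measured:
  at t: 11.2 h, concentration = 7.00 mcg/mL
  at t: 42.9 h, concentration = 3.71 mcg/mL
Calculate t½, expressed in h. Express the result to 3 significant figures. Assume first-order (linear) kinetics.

34.6 h

k = ln(C₁/C₂) / (t₂ − t₁) = ln(7.00/3.71) / (42.9 − 11.2)
  = 0.6349 / 31.70 = 0.02003 h⁻¹
t½ = ln2 / k = 0.693147 / 0.02003 = 34.61 h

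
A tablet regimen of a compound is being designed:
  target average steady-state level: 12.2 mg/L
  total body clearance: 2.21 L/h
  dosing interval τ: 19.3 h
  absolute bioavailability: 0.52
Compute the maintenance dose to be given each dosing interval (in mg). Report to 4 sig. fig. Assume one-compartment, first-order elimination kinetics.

1001 mg

At steady state, F × (Dose/τ) = Css × CL.
Dose = Css × CL × τ / F = 12.2 × 2.210 × 19.3 / 0.52 = 1001 mg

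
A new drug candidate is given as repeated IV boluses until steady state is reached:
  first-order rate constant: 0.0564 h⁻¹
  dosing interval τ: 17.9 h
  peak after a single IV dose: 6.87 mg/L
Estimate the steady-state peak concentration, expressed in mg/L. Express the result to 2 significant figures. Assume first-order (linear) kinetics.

e^(−kτ) = e^(−0.05640 × 17.9) = 0.3644
Accumulation ratio R = 1 / (1 − e^(−kτ)) = 1 / (1 − 0.3644) = 1.573
Steady-state peak = C₀ × R = 6.87 × 1.573 = 10.81 mg/L

11 mg/L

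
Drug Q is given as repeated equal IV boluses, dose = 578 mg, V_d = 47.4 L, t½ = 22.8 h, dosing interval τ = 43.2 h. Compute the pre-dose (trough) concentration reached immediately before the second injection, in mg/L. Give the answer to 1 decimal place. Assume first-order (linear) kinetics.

3.3 mg/L

C₀ per dose = Dose / Vd = 578 / 47.4 = 12.19 mg/L
k = ln2 / t½ = 0.693147 / 22.8 = 0.03040 h⁻¹
Fraction remaining after one interval: r = e^(−kτ) = e^(−0.03040 × 43.2) = 0.2689
Before dose 2, 1 dose has been given (aged 1τ).
C_trough = C₀ × r = 12.19 × 0.2689 = 3.278 mg/L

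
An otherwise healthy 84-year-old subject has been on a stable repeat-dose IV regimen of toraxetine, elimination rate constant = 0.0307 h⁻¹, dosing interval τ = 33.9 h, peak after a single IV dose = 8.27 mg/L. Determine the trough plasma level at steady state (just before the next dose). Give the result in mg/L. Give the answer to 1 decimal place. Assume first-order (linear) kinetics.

e^(−kτ) = e^(−0.03070 × 33.9) = 0.3532
Accumulation ratio R = 1 / (1 − e^(−kτ)) = 1 / (1 − 0.3532) = 1.546
Steady-state trough = C₀ × R × e^(−kτ) = 8.27 × 1.546 × 0.3532 = 4.516 mg/L

4.5 mg/L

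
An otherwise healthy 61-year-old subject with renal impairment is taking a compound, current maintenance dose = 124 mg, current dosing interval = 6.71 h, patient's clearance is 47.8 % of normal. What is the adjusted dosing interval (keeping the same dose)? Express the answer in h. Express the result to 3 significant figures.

14.0 h

To keep the same average steady-state level, dosing rate must scale with clearance.
CL ratio = 47.8 / 100 = 0.4780
New interval (same dose) = 6.71 / 0.4780 = 14.04 h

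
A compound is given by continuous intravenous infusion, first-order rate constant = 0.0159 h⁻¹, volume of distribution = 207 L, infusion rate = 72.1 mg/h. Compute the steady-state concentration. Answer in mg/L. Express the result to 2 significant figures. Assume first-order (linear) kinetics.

22 mg/L

CL = k × Vd = 0.01590 × 207 = 3.291 L/h
At steady state Css = R₀ / CL = 72.1 / 3.291 = 21.91 mg/L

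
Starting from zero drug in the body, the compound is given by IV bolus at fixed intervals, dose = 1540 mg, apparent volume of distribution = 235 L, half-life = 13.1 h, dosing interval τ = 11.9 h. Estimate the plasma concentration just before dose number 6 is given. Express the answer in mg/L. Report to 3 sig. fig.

7.15 mg/L

C₀ per dose = Dose / Vd = 1540 / 235 = 6.553 mg/L
k = ln2 / t½ = 0.693147 / 13.1 = 0.05291 h⁻¹
Fraction remaining after one interval: r = e^(−kτ) = e^(−0.05291 × 11.9) = 0.5328
Before dose 6, 5 doses have been given (aged 1τ, 2τ, 3τ, 4τ, 5τ).
C_trough = C₀ × (r + r² + … + r^5) = C₀ × r(1−r^5)/(1−r)
        = 6.553 × 0.5328 × (1 − 0.04294) / (1 − 0.5328) = 7.152 mg/L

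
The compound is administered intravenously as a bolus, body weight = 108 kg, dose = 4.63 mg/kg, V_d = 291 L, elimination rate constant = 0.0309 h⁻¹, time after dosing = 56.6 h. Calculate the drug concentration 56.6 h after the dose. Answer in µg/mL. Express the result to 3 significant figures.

Total dose = 4.63 × 108 = 500.0 mg
C₀ = Dose / Vd = 500.0 / 291 = 1.718 mg/L
C = C₀ · e^(−k·t) = 1.718 × e^(−0.03090 × 56.6)
  = 1.718 × 0.1740 = 0.2989 mg/L
(0.2989 mg/L = 0.2989 µg/mL)

0.299 µg/mL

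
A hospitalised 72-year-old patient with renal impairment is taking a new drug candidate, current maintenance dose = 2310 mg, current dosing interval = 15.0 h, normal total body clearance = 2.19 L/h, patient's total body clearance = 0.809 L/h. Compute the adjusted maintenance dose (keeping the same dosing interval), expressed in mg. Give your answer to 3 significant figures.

853 mg

To keep the same average steady-state level, dosing rate must scale with clearance.
CL ratio = 0.809 / 2.19 = 0.3694
New dose (same interval) = 2310 × 0.3694 = 853.3 mg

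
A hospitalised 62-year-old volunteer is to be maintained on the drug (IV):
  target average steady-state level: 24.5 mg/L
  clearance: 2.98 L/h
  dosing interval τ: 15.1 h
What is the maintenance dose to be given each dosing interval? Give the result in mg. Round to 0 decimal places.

At steady state, Dose/τ = Css × CL.
Dose = Css × CL × τ = 24.5 × 2.980 × 15.1 = 1102 mg

1102 mg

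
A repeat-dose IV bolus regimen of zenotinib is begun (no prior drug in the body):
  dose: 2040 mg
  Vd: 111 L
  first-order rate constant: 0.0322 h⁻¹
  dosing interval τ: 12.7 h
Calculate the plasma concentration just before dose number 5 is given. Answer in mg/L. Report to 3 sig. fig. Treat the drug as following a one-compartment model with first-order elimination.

C₀ per dose = Dose / Vd = 2040 / 111 = 18.38 mg/L
Fraction remaining after one interval: r = e^(−kτ) = e^(−0.03220 × 12.7) = 0.6644
Before dose 5, 4 doses have been given (aged 1τ, 2τ, 3τ, 4τ).
C_trough = C₀ × (r + r² + … + r^4) = C₀ × r(1−r^4)/(1−r)
        = 18.38 × 0.6644 × (1 − 0.1949) / (1 − 0.6644) = 29.30 mg/L

29.3 mg/L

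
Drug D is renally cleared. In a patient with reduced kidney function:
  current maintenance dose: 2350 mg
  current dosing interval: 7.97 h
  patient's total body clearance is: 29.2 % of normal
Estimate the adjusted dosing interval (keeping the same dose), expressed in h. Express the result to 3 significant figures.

27.3 h

To keep the same average steady-state level, dosing rate must scale with clearance.
CL ratio = 29.2 / 100 = 0.2920
New interval (same dose) = 7.97 / 0.2920 = 27.29 h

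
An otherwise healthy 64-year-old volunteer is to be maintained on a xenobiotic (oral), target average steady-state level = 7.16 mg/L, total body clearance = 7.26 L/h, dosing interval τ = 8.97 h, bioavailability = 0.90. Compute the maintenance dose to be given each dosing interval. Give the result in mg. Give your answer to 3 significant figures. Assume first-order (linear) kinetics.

518 mg

At steady state, F × (Dose/τ) = Css × CL.
Dose = Css × CL × τ / F = 7.16 × 7.260 × 8.97 / 0.90 = 518.1 mg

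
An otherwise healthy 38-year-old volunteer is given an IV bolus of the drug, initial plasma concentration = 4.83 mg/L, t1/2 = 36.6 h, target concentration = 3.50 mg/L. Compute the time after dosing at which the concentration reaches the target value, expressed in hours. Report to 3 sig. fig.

k = ln2 / t½ = 0.693147 / 36.6 = 0.01894 h⁻¹
t = ln(C₀ / C) / k = ln(4.830 / 3.50) / 0.01894
  = ln(1.380) / 0.01894 = 0.3221 / 0.01894 = 17.01 h

17.0 h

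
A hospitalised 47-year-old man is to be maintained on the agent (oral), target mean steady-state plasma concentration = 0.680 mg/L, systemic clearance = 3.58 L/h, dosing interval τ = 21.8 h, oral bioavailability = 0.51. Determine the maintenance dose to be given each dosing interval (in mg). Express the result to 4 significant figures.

104.1 mg

At steady state, F × (Dose/τ) = Css × CL.
Dose = Css × CL × τ / F = 0.680 × 3.580 × 21.8 / 0.51 = 104.1 mg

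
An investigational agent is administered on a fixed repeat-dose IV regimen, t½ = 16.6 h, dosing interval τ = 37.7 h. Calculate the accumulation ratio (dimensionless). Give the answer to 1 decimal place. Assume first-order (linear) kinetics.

k = ln2 / t½ = 0.693147 / 16.6 = 0.04176 h⁻¹
e^(−kτ) = e^(−0.04176 × 37.7) = 0.2071
Accumulation ratio R = 1 / (1 − e^(−kτ)) = 1 / (1 − 0.2071) = 1.261

1.3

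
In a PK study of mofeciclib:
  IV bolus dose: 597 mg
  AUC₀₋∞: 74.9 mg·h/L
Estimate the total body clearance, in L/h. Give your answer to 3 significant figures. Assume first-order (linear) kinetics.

CL = Dose / AUC = 597 / 74.9 = 7.971 L/h

7.97 L/h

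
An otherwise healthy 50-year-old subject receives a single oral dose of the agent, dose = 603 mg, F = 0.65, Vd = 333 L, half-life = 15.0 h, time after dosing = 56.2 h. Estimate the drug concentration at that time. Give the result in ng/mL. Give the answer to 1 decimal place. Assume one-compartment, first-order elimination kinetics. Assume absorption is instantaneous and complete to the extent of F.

Amount reaching circulation = F × Dose = 0.65 × 603.0 = 392.0 mg
C₀ = F·Dose / Vd = 392.0 / 333 = 1.177 mg/L
k = ln2 / t½ = 0.693147 / 15.0 = 0.04621 h⁻¹
C = C₀ · e^(−k·t) = 1.177 × e^(−0.04621 × 56.2)
  = 1.177 × 0.07450 = 0.08769 mg/L
Convert: 0.08769 mg/L × 1000 = 87.69 ng/mL

87.7 ng/mL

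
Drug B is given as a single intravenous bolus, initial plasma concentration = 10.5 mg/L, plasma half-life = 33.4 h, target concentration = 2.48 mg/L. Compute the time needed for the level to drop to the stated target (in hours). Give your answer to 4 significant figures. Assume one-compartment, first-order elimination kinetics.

69.54 h

k = ln2 / t½ = 0.693147 / 33.4 = 0.02075 h⁻¹
t = ln(C₀ / C) / k = ln(10.50 / 2.48) / 0.02075
  = ln(4.234) / 0.02075 = 1.443 / 0.02075 = 69.54 h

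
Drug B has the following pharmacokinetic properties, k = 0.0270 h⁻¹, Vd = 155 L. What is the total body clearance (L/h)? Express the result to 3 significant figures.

CL = k × Vd = 0.0270 × 155 = 4.185 L/h

4.19 L/h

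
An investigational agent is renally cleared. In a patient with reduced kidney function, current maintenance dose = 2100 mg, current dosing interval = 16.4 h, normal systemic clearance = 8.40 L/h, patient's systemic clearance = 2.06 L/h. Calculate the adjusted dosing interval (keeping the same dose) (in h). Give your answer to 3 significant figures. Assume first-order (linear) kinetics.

To keep the same average steady-state level, dosing rate must scale with clearance.
CL ratio = 2.06 / 8.40 = 0.2452
New interval (same dose) = 16.4 / 0.2452 = 66.88 h

66.9 h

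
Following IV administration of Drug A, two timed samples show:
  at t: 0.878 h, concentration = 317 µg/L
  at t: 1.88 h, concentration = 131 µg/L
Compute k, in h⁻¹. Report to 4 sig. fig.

0.8819 h⁻¹

k = ln(C₁/C₂) / (t₂ − t₁) = ln(317/131) / (1.88 − 0.878)
  = 0.8837 / 1.002 = 0.8819 h⁻¹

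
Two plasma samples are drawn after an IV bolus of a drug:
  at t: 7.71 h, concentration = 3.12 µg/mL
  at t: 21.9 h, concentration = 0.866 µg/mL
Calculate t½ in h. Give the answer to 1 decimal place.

k = ln(C₁/C₂) / (t₂ − t₁) = ln(3.12/0.866) / (21.9 − 7.71)
  = 1.282 / 14.19 = 0.09035 h⁻¹
t½ = ln2 / k = 0.693147 / 0.09035 = 7.672 h

7.7 h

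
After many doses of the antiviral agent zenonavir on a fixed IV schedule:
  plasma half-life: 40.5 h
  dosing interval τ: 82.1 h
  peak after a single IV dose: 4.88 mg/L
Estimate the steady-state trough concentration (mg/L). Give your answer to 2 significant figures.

k = ln2 / t½ = 0.693147 / 40.5 = 0.01711 h⁻¹
e^(−kτ) = e^(−0.01711 × 82.1) = 0.2454
Accumulation ratio R = 1 / (1 − e^(−kτ)) = 1 / (1 − 0.2454) = 1.325
Steady-state trough = C₀ × R × e^(−kτ) = 4.88 × 1.325 × 0.2454 = 1.587 mg/L

1.6 mg/L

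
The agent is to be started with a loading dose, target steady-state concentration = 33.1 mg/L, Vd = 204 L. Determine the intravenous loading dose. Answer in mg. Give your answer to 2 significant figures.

6800 mg

LD = Css × Vd = 33.1 × 204 = 6752 mg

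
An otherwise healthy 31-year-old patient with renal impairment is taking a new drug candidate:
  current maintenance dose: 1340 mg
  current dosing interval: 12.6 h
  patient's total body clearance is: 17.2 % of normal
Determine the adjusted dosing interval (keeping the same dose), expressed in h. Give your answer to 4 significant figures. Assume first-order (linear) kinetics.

73.26 h

To keep the same average steady-state level, dosing rate must scale with clearance.
CL ratio = 17.2 / 100 = 0.1720
New interval (same dose) = 12.6 / 0.1720 = 73.26 h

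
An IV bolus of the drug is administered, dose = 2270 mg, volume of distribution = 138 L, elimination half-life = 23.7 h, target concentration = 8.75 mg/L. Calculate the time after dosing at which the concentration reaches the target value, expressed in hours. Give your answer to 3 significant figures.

21.6 h

C₀ = Dose / Vd = 2270 / 138 = 16.45 mg/L
k = ln2 / t½ = 0.693147 / 23.7 = 0.02925 h⁻¹
t = ln(C₀ / C) / k = ln(16.45 / 8.75) / 0.02925
  = ln(1.880) / 0.02925 = 0.6313 / 0.02925 = 21.58 h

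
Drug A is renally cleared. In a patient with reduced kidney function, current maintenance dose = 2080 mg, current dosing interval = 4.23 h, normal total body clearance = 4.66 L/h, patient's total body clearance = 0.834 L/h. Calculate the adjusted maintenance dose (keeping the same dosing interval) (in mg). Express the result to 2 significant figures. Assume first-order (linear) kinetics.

To keep the same average steady-state level, dosing rate must scale with clearance.
CL ratio = 0.834 / 4.66 = 0.1790
New dose (same interval) = 2080 × 0.1790 = 372.3 mg

370 mg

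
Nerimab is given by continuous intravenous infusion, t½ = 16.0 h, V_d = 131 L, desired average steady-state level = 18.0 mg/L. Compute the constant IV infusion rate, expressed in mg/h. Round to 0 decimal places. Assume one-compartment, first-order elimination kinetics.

102 mg/h

k = ln2 / t½ = 0.693147 / 16.0 = 0.04332 h⁻¹
CL = k × Vd = 0.04332 × 131 = 5.675 L/h
At steady state, infusion rate R₀ = Css × CL = 18.0 × 5.675 = 102.2 mg/h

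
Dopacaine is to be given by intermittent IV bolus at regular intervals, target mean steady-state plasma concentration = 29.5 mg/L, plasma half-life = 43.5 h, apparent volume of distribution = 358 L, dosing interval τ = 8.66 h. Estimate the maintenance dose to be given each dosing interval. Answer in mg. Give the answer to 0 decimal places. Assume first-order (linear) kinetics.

k = ln2 / t½ = 0.693147 / 43.5 = 0.01593 h⁻¹
CL = k × Vd = 0.01593 × 358 = 5.703 L/h
At steady state, Dose/τ = Css × CL.
Dose = Css × CL × τ = 29.5 × 5.703 × 8.66 = 1457 mg

1457 mg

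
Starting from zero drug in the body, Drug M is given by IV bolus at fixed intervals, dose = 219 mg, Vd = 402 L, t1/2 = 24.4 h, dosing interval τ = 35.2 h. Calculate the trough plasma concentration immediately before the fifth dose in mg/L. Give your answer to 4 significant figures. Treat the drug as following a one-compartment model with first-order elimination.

C₀ per dose = Dose / Vd = 219 / 402 = 0.5448 mg/L
k = ln2 / t½ = 0.693147 / 24.4 = 0.02841 h⁻¹
Fraction remaining after one interval: r = e^(−kτ) = e^(−0.02841 × 35.2) = 0.3679
Before dose 5, 4 doses have been given (aged 1τ, 2τ, 3τ, 4τ).
C_trough = C₀ × (r + r² + … + r^4) = C₀ × r(1−r^4)/(1−r)
        = 0.5448 × 0.3679 × (1 − 0.01832) / (1 − 0.3679) = 0.3113 mg/L

0.3113 mg/L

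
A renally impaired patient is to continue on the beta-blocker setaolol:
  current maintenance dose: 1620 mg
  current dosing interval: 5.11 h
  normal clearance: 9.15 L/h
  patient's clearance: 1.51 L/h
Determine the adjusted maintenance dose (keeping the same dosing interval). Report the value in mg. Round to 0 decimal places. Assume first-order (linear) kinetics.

To keep the same average steady-state level, dosing rate must scale with clearance.
CL ratio = 1.51 / 9.15 = 0.1650
New dose (same interval) = 1620 × 0.1650 = 267.3 mg

267 mg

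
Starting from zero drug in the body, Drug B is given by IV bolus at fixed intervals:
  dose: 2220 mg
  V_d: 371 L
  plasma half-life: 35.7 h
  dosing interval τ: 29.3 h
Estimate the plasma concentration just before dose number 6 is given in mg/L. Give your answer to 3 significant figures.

C₀ per dose = Dose / Vd = 2220 / 371 = 5.984 mg/L
k = ln2 / t½ = 0.693147 / 35.7 = 0.01942 h⁻¹
Fraction remaining after one interval: r = e^(−kτ) = e^(−0.01942 × 29.3) = 0.5661
Before dose 6, 5 doses have been given (aged 1τ, 2τ, 3τ, 4τ, 5τ).
C_trough = C₀ × (r + r² + … + r^5) = C₀ × r(1−r^5)/(1−r)
        = 5.984 × 0.5661 × (1 − 0.05814) / (1 − 0.5661) = 7.353 mg/L

7.35 mg/L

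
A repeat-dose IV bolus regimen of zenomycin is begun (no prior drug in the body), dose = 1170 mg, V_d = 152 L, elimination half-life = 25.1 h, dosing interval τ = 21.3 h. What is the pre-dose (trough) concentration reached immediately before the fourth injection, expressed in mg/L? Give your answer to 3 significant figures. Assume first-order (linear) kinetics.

7.97 mg/L

C₀ per dose = Dose / Vd = 1170 / 152 = 7.697 mg/L
k = ln2 / t½ = 0.693147 / 25.1 = 0.02762 h⁻¹
Fraction remaining after one interval: r = e^(−kτ) = e^(−0.02762 × 21.3) = 0.5553
Before dose 4, 3 doses have been given (aged 1τ, 2τ, 3τ).
C_trough = C₀ × (r + r² + … + r^3) = C₀ × r(1−r^3)/(1−r)
        = 7.697 × 0.5553 × (1 − 0.1712) / (1 − 0.5553) = 7.966 mg/L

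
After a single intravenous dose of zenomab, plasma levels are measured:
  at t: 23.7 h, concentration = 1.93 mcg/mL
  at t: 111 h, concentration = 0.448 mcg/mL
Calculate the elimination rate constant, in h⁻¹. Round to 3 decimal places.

0.017 h⁻¹

k = ln(C₁/C₂) / (t₂ − t₁) = ln(1.93/0.448) / (111 − 23.7)
  = 1.460 / 87.30 = 0.01672 h⁻¹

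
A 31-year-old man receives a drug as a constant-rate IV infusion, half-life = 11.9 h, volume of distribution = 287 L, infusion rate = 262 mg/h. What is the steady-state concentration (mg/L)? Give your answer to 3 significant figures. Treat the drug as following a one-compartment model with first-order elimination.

k = ln2 / t½ = 0.693147 / 11.9 = 0.05825 h⁻¹
CL = k × Vd = 0.05825 × 287 = 16.72 L/h
At steady state Css = R₀ / CL = 262 / 16.72 = 15.67 mg/L

15.7 mg/L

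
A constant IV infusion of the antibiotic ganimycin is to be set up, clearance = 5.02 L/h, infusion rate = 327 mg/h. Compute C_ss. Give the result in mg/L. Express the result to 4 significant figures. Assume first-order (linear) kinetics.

65.14 mg/L

At steady state Css = R₀ / CL = 327 / 5.020 = 65.14 mg/L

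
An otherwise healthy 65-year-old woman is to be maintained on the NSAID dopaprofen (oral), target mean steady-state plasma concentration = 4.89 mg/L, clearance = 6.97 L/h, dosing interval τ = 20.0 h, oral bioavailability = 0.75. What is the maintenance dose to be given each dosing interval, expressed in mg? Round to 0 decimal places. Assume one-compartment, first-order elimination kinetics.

At steady state, F × (Dose/τ) = Css × CL.
Dose = Css × CL × τ / F = 4.89 × 6.970 × 20.0 / 0.75 = 908.9 mg

909 mg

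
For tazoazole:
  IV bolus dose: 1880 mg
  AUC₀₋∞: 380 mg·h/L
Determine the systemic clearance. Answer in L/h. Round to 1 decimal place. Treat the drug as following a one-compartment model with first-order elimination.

CL = Dose / AUC = 1880 / 380 = 4.947 L/h

4.9 L/h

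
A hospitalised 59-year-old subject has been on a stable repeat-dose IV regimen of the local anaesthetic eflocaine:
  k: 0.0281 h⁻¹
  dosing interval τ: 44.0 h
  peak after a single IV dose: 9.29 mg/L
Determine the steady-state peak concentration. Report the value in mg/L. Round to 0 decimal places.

13 mg/L

e^(−kτ) = e^(−0.02810 × 44.0) = 0.2904
Accumulation ratio R = 1 / (1 − e^(−kτ)) = 1 / (1 − 0.2904) = 1.409
Steady-state peak = C₀ × R = 9.29 × 1.409 = 13.09 mg/L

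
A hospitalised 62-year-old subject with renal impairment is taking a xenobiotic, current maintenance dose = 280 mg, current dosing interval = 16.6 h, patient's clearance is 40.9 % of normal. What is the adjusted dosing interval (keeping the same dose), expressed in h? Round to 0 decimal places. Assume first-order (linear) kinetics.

41 h

To keep the same average steady-state level, dosing rate must scale with clearance.
CL ratio = 40.9 / 100 = 0.4090
New interval (same dose) = 16.6 / 0.4090 = 40.59 h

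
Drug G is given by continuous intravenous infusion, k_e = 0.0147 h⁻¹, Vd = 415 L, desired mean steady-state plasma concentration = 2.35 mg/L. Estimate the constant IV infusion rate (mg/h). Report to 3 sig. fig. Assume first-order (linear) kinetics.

14.3 mg/h

CL = k × Vd = 0.01470 × 415 = 6.101 L/h
At steady state, infusion rate R₀ = Css × CL = 2.35 × 6.101 = 14.34 mg/h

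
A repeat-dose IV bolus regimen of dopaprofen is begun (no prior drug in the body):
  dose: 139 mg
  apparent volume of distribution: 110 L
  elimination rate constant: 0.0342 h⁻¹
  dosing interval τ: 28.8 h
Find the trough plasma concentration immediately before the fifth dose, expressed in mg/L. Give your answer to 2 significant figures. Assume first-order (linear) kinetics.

C₀ per dose = Dose / Vd = 139 / 110 = 1.264 mg/L
Fraction remaining after one interval: r = e^(−kτ) = e^(−0.03420 × 28.8) = 0.3735
Before dose 5, 4 doses have been given (aged 1τ, 2τ, 3τ, 4τ).
C_trough = C₀ × (r + r² + … + r^4) = C₀ × r(1−r^4)/(1−r)
        = 1.264 × 0.3735 × (1 − 0.01946) / (1 − 0.3735) = 0.7389 mg/L

0.74 mg/L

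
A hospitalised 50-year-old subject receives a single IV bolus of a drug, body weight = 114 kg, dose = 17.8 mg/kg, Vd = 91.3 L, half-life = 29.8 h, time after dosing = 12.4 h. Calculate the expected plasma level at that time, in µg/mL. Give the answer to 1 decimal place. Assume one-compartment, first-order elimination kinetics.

Total dose = 17.8 × 114 = 2029 mg
C₀ = Dose / Vd = 2029 / 91.3 = 22.22 mg/L
k = ln2 / t½ = 0.693147 / 29.8 = 0.02326 h⁻¹
C = C₀ · e^(−k·t) = 22.22 × e^(−0.02326 × 12.4)
  = 22.22 × 0.7494 = 16.65 mg/L
(16.65 mg/L = 16.65 µg/mL)

16.7 µg/mL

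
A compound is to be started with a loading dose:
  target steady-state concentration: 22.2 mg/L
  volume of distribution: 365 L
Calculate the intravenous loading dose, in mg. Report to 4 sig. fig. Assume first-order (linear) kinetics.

LD = Css × Vd = 22.2 × 365 = 8103 mg

8103 mg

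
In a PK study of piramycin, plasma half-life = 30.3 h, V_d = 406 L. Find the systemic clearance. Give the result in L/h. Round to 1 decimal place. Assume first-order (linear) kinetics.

9.3 L/h

k = ln2 / t½ = 0.693147 / 30.3 = 0.02288 h⁻¹
CL = k × Vd = 0.02288 × 406 = 9.289 L/h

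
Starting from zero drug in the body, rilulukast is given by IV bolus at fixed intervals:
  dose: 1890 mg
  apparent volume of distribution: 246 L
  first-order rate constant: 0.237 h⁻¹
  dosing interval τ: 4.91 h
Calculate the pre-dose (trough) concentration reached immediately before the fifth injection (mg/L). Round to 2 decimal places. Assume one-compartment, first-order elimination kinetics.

3.46 mg/L

C₀ per dose = Dose / Vd = 1890 / 246 = 7.683 mg/L
Fraction remaining after one interval: r = e^(−kτ) = e^(−0.2370 × 4.91) = 0.3123
Before dose 5, 4 doses have been given (aged 1τ, 2τ, 3τ, 4τ).
C_trough = C₀ × (r + r² + … + r^4) = C₀ × r(1−r^4)/(1−r)
        = 7.683 × 0.3123 × (1 − 0.009512) / (1 − 0.3123) = 3.456 mg/L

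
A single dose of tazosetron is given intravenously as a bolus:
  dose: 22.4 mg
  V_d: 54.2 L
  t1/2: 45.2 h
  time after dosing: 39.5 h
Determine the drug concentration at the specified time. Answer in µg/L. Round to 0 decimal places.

C₀ = Dose / Vd = 22.40 / 54.2 = 0.4133 mg/L
k = ln2 / t½ = 0.693147 / 45.2 = 0.01534 h⁻¹
C = C₀ · e^(−k·t) = 0.4133 × e^(−0.01534 × 39.5)
  = 0.4133 × 0.5456 = 0.2255 mg/L
Convert: 0.2255 mg/L × 1000 = 225.5 µg/L

226 µg/L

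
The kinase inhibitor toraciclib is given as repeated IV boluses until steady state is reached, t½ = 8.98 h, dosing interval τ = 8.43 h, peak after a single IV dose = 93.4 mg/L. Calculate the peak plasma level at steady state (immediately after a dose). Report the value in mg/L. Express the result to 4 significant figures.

195.3 mg/L

k = ln2 / t½ = 0.693147 / 8.98 = 0.07719 h⁻¹
e^(−kτ) = e^(−0.07719 × 8.43) = 0.5217
Accumulation ratio R = 1 / (1 − e^(−kτ)) = 1 / (1 − 0.5217) = 2.091
Steady-state peak = C₀ × R = 93.4 × 2.091 = 195.3 mg/L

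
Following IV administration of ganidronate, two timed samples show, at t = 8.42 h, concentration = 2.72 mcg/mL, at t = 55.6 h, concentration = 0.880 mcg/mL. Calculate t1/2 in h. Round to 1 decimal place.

29.0 h

k = ln(C₁/C₂) / (t₂ − t₁) = ln(2.72/0.880) / (55.6 − 8.42)
  = 1.128 / 47.18 = 0.02391 h⁻¹
t½ = ln2 / k = 0.693147 / 0.02391 = 28.99 h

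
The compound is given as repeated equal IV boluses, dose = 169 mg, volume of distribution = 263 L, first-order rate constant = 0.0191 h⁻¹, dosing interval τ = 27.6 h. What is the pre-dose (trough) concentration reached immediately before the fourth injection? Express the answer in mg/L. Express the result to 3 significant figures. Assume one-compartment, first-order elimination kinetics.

C₀ per dose = Dose / Vd = 169 / 263 = 0.6426 mg/L
Fraction remaining after one interval: r = e^(−kτ) = e^(−0.01910 × 27.6) = 0.5903
Before dose 4, 3 doses have been given (aged 1τ, 2τ, 3τ).
C_trough = C₀ × (r + r² + … + r^3) = C₀ × r(1−r^3)/(1−r)
        = 0.6426 × 0.5903 × (1 − 0.2057) / (1 − 0.5903) = 0.7354 mg/L

0.735 mg/L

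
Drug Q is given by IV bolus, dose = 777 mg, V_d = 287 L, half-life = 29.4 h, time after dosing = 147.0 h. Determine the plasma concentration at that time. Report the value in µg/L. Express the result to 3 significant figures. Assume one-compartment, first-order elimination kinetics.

C₀ = Dose / Vd = 777.0 / 287 = 2.707 mg/L
k = ln2 / t½ = 0.693147 / 29.4 = 0.02358 h⁻¹
t / t½ = 147.0 / 29.4 = 5 half-lives
C = C₀ × (1/2)^5 = 2.707 × 0.03125 = 0.08459 mg/L
Convert: 0.08459 mg/L × 1000 = 84.59 µg/L

84.6 µg/L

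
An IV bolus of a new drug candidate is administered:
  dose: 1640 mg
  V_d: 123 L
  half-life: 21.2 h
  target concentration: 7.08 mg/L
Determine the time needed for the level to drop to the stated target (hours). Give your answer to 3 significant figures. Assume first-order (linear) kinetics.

C₀ = Dose / Vd = 1640 / 123 = 13.33 mg/L
k = ln2 / t½ = 0.693147 / 21.2 = 0.03270 h⁻¹
t = ln(C₀ / C) / k = ln(13.33 / 7.08) / 0.03270
  = ln(1.883) / 0.03270 = 0.6329 / 0.03270 = 19.35 h

19.4 h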